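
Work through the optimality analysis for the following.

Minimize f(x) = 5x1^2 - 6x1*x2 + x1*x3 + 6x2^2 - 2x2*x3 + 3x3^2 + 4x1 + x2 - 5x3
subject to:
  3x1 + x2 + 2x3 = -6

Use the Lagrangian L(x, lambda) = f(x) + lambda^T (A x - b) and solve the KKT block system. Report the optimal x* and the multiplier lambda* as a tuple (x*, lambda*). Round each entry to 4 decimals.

Form the Lagrangian:
  L(x, lambda) = (1/2) x^T Q x + c^T x + lambda^T (A x - b)
Stationarity (grad_x L = 0): Q x + c + A^T lambda = 0.
Primal feasibility: A x = b.

This gives the KKT block system:
  [ Q   A^T ] [ x     ]   [-c ]
  [ A    0  ] [ lambda ] = [ b ]

Solving the linear system:
  x*      = (-1.6788, -1.0852, 0.0608)
  lambda* = (2.0718)
  f(x*)   = 2.1634

x* = (-1.6788, -1.0852, 0.0608), lambda* = (2.0718)


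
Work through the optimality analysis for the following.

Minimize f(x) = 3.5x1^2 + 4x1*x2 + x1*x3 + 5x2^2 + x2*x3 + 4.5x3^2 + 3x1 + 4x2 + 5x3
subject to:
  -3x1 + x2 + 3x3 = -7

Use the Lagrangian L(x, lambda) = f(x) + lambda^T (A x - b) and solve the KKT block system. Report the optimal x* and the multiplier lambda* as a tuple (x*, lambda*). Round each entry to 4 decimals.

Form the Lagrangian:
  L(x, lambda) = (1/2) x^T Q x + c^T x + lambda^T (A x - b)
Stationarity (grad_x L = 0): Q x + c + A^T lambda = 0.
Primal feasibility: A x = b.

This gives the KKT block system:
  [ Q   A^T ] [ x     ]   [-c ]
  [ A    0  ] [ lambda ] = [ b ]

Solving the linear system:
  x*      = (0.9284, -0.8272, -1.1292)
  lambda* = (1.6871)
  f(x*)   = 2.8202

x* = (0.9284, -0.8272, -1.1292), lambda* = (1.6871)


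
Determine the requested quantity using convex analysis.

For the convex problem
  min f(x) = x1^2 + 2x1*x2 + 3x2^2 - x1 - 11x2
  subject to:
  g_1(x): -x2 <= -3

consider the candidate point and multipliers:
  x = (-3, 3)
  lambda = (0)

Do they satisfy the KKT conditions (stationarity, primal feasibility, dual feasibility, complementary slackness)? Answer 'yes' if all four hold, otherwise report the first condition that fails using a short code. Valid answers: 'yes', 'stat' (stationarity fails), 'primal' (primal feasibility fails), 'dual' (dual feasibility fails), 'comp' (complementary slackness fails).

Gradient of f: grad f(x) = Q x + c = (-1, 1)
Constraint values g_i(x) = a_i^T x - b_i:
  g_1((-3, 3)) = 0
Stationarity residual: grad f(x) + sum_i lambda_i a_i = (-1, 1)
  -> stationarity FAILS
Primal feasibility (all g_i <= 0): OK
Dual feasibility (all lambda_i >= 0): OK
Complementary slackness (lambda_i * g_i(x) = 0 for all i): OK

Verdict: the first failing condition is stationarity -> stat.

stat


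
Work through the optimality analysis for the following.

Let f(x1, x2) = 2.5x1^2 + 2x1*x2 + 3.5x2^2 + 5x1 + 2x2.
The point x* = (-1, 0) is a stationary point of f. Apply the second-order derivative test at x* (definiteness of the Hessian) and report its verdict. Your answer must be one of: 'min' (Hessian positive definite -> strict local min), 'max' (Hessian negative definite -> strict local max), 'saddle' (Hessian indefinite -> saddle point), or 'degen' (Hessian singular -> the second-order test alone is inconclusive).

Compute the Hessian H = grad^2 f:
  H = [[5, 2], [2, 7]]
Verify stationarity: grad f(x*) = H x* + g = (0, 0).
Eigenvalues of H: 3.7639, 8.2361.
Both eigenvalues > 0, so H is positive definite -> x* is a strict local min.

min


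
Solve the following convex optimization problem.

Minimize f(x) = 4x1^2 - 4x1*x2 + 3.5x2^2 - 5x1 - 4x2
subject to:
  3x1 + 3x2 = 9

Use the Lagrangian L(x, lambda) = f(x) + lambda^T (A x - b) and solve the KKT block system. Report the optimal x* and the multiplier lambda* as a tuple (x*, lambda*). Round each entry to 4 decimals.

Form the Lagrangian:
  L(x, lambda) = (1/2) x^T Q x + c^T x + lambda^T (A x - b)
Stationarity (grad_x L = 0): Q x + c + A^T lambda = 0.
Primal feasibility: A x = b.

This gives the KKT block system:
  [ Q   A^T ] [ x     ]   [-c ]
  [ A    0  ] [ lambda ] = [ b ]

Solving the linear system:
  x*      = (1.4783, 1.5217)
  lambda* = (-0.2464)
  f(x*)   = -5.6304

x* = (1.4783, 1.5217), lambda* = (-0.2464)


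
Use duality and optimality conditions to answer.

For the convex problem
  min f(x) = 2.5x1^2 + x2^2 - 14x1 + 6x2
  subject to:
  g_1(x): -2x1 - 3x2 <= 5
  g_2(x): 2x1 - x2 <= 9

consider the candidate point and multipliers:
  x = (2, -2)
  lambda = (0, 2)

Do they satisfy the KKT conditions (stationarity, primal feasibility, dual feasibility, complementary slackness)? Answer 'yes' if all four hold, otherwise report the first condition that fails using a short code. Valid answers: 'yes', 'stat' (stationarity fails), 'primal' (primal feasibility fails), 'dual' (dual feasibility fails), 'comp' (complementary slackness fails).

Gradient of f: grad f(x) = Q x + c = (-4, 2)
Constraint values g_i(x) = a_i^T x - b_i:
  g_1((2, -2)) = -3
  g_2((2, -2)) = -3
Stationarity residual: grad f(x) + sum_i lambda_i a_i = (0, 0)
  -> stationarity OK
Primal feasibility (all g_i <= 0): OK
Dual feasibility (all lambda_i >= 0): OK
Complementary slackness (lambda_i * g_i(x) = 0 for all i): FAILS

Verdict: the first failing condition is complementary_slackness -> comp.

comp


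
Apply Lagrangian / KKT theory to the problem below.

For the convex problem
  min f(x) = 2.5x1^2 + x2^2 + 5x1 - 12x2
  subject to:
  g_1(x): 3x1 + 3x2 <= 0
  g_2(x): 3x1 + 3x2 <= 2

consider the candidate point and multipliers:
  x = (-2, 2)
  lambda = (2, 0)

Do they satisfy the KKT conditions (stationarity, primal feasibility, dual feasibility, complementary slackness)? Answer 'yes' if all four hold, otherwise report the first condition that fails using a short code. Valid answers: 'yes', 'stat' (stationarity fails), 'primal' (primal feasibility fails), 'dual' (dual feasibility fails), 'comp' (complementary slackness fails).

Gradient of f: grad f(x) = Q x + c = (-5, -8)
Constraint values g_i(x) = a_i^T x - b_i:
  g_1((-2, 2)) = 0
  g_2((-2, 2)) = -2
Stationarity residual: grad f(x) + sum_i lambda_i a_i = (1, -2)
  -> stationarity FAILS
Primal feasibility (all g_i <= 0): OK
Dual feasibility (all lambda_i >= 0): OK
Complementary slackness (lambda_i * g_i(x) = 0 for all i): OK

Verdict: the first failing condition is stationarity -> stat.

stat


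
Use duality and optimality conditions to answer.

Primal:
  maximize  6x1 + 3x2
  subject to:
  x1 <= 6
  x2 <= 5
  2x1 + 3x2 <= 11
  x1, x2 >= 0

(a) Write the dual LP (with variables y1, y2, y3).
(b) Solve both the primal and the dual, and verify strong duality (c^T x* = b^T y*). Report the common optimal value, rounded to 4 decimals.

The standard primal-dual pair for 'max c^T x s.t. A x <= b, x >= 0' is:
  Dual:  min b^T y  s.t.  A^T y >= c,  y >= 0.

So the dual LP is:
  minimize  6y1 + 5y2 + 11y3
  subject to:
    y1 + 2y3 >= 6
    y2 + 3y3 >= 3
    y1, y2, y3 >= 0

Solving the primal: x* = (5.5, 0).
  primal value c^T x* = 33.
Solving the dual: y* = (0, 0, 3).
  dual value b^T y* = 33.
Strong duality: c^T x* = b^T y*. Confirmed.

33


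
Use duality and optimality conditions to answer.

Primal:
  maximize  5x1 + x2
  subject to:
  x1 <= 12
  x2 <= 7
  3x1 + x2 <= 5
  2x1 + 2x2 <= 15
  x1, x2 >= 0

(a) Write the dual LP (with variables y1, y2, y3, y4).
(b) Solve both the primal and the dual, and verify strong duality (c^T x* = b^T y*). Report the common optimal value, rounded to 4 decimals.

The standard primal-dual pair for 'max c^T x s.t. A x <= b, x >= 0' is:
  Dual:  min b^T y  s.t.  A^T y >= c,  y >= 0.

So the dual LP is:
  minimize  12y1 + 7y2 + 5y3 + 15y4
  subject to:
    y1 + 3y3 + 2y4 >= 5
    y2 + y3 + 2y4 >= 1
    y1, y2, y3, y4 >= 0

Solving the primal: x* = (1.6667, 0).
  primal value c^T x* = 8.3333.
Solving the dual: y* = (0, 0, 1.6667, 0).
  dual value b^T y* = 8.3333.
Strong duality: c^T x* = b^T y*. Confirmed.

8.3333


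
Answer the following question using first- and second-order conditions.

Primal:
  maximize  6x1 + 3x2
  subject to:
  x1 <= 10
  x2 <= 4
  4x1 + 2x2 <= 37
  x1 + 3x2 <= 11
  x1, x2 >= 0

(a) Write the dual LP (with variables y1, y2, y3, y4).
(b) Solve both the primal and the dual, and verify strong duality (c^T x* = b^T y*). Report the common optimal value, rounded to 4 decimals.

The standard primal-dual pair for 'max c^T x s.t. A x <= b, x >= 0' is:
  Dual:  min b^T y  s.t.  A^T y >= c,  y >= 0.

So the dual LP is:
  minimize  10y1 + 4y2 + 37y3 + 11y4
  subject to:
    y1 + 4y3 + y4 >= 6
    y2 + 2y3 + 3y4 >= 3
    y1, y2, y3, y4 >= 0

Solving the primal: x* = (9.25, 0).
  primal value c^T x* = 55.5.
Solving the dual: y* = (0, 0, 1.5, 0).
  dual value b^T y* = 55.5.
Strong duality: c^T x* = b^T y*. Confirmed.

55.5


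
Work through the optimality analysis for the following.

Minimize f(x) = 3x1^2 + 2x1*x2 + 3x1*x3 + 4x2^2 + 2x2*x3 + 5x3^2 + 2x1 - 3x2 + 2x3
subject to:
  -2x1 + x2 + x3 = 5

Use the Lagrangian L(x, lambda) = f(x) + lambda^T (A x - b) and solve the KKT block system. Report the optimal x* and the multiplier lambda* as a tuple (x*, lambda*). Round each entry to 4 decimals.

Form the Lagrangian:
  L(x, lambda) = (1/2) x^T Q x + c^T x + lambda^T (A x - b)
Stationarity (grad_x L = 0): Q x + c + A^T lambda = 0.
Primal feasibility: A x = b.

This gives the KKT block system:
  [ Q   A^T ] [ x     ]   [-c ]
  [ A    0  ] [ lambda ] = [ b ]

Solving the linear system:
  x*      = (-1.7763, 1.0574, 0.3901)
  lambda* = (-2.6864)
  f(x*)   = 3.7438

x* = (-1.7763, 1.0574, 0.3901), lambda* = (-2.6864)


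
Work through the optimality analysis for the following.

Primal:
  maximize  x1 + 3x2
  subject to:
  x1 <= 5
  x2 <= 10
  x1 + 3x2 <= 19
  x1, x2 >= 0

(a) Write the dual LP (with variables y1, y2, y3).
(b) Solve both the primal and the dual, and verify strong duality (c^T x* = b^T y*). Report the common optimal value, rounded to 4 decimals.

The standard primal-dual pair for 'max c^T x s.t. A x <= b, x >= 0' is:
  Dual:  min b^T y  s.t.  A^T y >= c,  y >= 0.

So the dual LP is:
  minimize  5y1 + 10y2 + 19y3
  subject to:
    y1 + y3 >= 1
    y2 + 3y3 >= 3
    y1, y2, y3 >= 0

Solving the primal: x* = (0, 6.3333).
  primal value c^T x* = 19.
Solving the dual: y* = (0, 0, 1).
  dual value b^T y* = 19.
Strong duality: c^T x* = b^T y*. Confirmed.

19


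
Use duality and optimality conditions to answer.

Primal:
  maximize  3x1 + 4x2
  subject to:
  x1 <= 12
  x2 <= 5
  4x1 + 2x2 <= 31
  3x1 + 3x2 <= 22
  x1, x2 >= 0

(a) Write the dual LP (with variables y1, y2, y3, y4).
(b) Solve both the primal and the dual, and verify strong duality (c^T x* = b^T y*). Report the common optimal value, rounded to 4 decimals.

The standard primal-dual pair for 'max c^T x s.t. A x <= b, x >= 0' is:
  Dual:  min b^T y  s.t.  A^T y >= c,  y >= 0.

So the dual LP is:
  minimize  12y1 + 5y2 + 31y3 + 22y4
  subject to:
    y1 + 4y3 + 3y4 >= 3
    y2 + 2y3 + 3y4 >= 4
    y1, y2, y3, y4 >= 0

Solving the primal: x* = (2.3333, 5).
  primal value c^T x* = 27.
Solving the dual: y* = (0, 1, 0, 1).
  dual value b^T y* = 27.
Strong duality: c^T x* = b^T y*. Confirmed.

27


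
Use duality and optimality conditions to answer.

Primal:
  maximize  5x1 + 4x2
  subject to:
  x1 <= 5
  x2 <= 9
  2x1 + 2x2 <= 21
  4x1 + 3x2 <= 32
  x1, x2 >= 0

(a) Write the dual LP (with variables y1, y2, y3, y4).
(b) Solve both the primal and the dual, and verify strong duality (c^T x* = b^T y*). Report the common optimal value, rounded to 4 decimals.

The standard primal-dual pair for 'max c^T x s.t. A x <= b, x >= 0' is:
  Dual:  min b^T y  s.t.  A^T y >= c,  y >= 0.

So the dual LP is:
  minimize  5y1 + 9y2 + 21y3 + 32y4
  subject to:
    y1 + 2y3 + 4y4 >= 5
    y2 + 2y3 + 3y4 >= 4
    y1, y2, y3, y4 >= 0

Solving the primal: x* = (1.25, 9).
  primal value c^T x* = 42.25.
Solving the dual: y* = (0, 0.25, 0, 1.25).
  dual value b^T y* = 42.25.
Strong duality: c^T x* = b^T y*. Confirmed.

42.25


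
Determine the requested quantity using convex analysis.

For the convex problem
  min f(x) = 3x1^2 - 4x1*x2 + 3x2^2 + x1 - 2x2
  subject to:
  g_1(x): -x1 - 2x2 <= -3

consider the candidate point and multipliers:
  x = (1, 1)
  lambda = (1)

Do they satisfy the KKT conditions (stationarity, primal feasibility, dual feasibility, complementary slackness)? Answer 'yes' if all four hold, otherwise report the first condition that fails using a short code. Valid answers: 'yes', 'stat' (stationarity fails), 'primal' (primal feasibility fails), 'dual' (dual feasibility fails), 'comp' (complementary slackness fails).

Gradient of f: grad f(x) = Q x + c = (3, 0)
Constraint values g_i(x) = a_i^T x - b_i:
  g_1((1, 1)) = 0
Stationarity residual: grad f(x) + sum_i lambda_i a_i = (2, -2)
  -> stationarity FAILS
Primal feasibility (all g_i <= 0): OK
Dual feasibility (all lambda_i >= 0): OK
Complementary slackness (lambda_i * g_i(x) = 0 for all i): OK

Verdict: the first failing condition is stationarity -> stat.

stat


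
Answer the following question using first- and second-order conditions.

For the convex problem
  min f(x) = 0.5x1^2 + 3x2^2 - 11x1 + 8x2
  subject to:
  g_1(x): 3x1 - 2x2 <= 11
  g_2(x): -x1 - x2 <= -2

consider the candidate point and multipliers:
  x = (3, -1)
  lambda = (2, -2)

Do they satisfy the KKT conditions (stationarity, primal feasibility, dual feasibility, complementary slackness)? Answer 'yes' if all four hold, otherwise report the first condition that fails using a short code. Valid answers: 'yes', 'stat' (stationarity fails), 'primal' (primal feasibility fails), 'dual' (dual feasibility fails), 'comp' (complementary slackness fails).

Gradient of f: grad f(x) = Q x + c = (-8, 2)
Constraint values g_i(x) = a_i^T x - b_i:
  g_1((3, -1)) = 0
  g_2((3, -1)) = 0
Stationarity residual: grad f(x) + sum_i lambda_i a_i = (0, 0)
  -> stationarity OK
Primal feasibility (all g_i <= 0): OK
Dual feasibility (all lambda_i >= 0): FAILS
Complementary slackness (lambda_i * g_i(x) = 0 for all i): OK

Verdict: the first failing condition is dual_feasibility -> dual.

dual


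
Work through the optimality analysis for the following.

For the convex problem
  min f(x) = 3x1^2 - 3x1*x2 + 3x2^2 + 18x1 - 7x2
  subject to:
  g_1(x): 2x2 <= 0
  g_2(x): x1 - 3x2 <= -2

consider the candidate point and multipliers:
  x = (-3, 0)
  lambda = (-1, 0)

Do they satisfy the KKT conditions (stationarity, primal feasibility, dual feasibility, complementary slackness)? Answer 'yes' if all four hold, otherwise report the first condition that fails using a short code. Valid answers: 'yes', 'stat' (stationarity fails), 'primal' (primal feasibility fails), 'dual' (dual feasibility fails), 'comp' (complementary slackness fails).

Gradient of f: grad f(x) = Q x + c = (0, 2)
Constraint values g_i(x) = a_i^T x - b_i:
  g_1((-3, 0)) = 0
  g_2((-3, 0)) = -1
Stationarity residual: grad f(x) + sum_i lambda_i a_i = (0, 0)
  -> stationarity OK
Primal feasibility (all g_i <= 0): OK
Dual feasibility (all lambda_i >= 0): FAILS
Complementary slackness (lambda_i * g_i(x) = 0 for all i): OK

Verdict: the first failing condition is dual_feasibility -> dual.

dual


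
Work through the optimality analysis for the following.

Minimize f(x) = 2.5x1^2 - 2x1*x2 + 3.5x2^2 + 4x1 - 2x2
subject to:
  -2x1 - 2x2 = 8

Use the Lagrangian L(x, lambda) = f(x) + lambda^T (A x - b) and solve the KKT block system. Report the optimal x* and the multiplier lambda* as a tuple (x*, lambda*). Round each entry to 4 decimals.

Form the Lagrangian:
  L(x, lambda) = (1/2) x^T Q x + c^T x + lambda^T (A x - b)
Stationarity (grad_x L = 0): Q x + c + A^T lambda = 0.
Primal feasibility: A x = b.

This gives the KKT block system:
  [ Q   A^T ] [ x     ]   [-c ]
  [ A    0  ] [ lambda ] = [ b ]

Solving the linear system:
  x*      = (-2.625, -1.375)
  lambda* = (-3.1875)
  f(x*)   = 8.875

x* = (-2.625, -1.375), lambda* = (-3.1875)


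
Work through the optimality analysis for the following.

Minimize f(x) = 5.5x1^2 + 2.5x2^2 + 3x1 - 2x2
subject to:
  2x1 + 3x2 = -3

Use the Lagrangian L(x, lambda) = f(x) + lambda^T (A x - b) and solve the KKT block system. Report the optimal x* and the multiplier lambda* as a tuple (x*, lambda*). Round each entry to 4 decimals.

Form the Lagrangian:
  L(x, lambda) = (1/2) x^T Q x + c^T x + lambda^T (A x - b)
Stationarity (grad_x L = 0): Q x + c + A^T lambda = 0.
Primal feasibility: A x = b.

This gives the KKT block system:
  [ Q   A^T ] [ x     ]   [-c ]
  [ A    0  ] [ lambda ] = [ b ]

Solving the linear system:
  x*      = (-0.5798, -0.6134)
  lambda* = (1.6891)
  f(x*)   = 2.2773

x* = (-0.5798, -0.6134), lambda* = (1.6891)


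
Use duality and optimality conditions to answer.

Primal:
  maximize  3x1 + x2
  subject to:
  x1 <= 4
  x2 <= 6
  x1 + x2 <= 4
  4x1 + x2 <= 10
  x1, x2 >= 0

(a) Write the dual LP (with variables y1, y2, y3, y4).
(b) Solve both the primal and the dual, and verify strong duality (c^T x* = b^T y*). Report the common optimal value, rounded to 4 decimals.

The standard primal-dual pair for 'max c^T x s.t. A x <= b, x >= 0' is:
  Dual:  min b^T y  s.t.  A^T y >= c,  y >= 0.

So the dual LP is:
  minimize  4y1 + 6y2 + 4y3 + 10y4
  subject to:
    y1 + y3 + 4y4 >= 3
    y2 + y3 + y4 >= 1
    y1, y2, y3, y4 >= 0

Solving the primal: x* = (2, 2).
  primal value c^T x* = 8.
Solving the dual: y* = (0, 0, 0.3333, 0.6667).
  dual value b^T y* = 8.
Strong duality: c^T x* = b^T y*. Confirmed.

8


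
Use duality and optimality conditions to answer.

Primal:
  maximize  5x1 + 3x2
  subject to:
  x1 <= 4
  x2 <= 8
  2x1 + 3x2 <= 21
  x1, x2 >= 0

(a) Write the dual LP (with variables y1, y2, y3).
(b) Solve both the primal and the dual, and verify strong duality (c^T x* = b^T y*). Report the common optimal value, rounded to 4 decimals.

The standard primal-dual pair for 'max c^T x s.t. A x <= b, x >= 0' is:
  Dual:  min b^T y  s.t.  A^T y >= c,  y >= 0.

So the dual LP is:
  minimize  4y1 + 8y2 + 21y3
  subject to:
    y1 + 2y3 >= 5
    y2 + 3y3 >= 3
    y1, y2, y3 >= 0

Solving the primal: x* = (4, 4.3333).
  primal value c^T x* = 33.
Solving the dual: y* = (3, 0, 1).
  dual value b^T y* = 33.
Strong duality: c^T x* = b^T y*. Confirmed.

33


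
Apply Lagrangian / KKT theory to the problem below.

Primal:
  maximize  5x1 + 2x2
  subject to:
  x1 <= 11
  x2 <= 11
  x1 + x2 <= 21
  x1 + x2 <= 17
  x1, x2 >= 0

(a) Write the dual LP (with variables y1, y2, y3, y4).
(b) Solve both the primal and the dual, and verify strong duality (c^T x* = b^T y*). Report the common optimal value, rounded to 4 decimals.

The standard primal-dual pair for 'max c^T x s.t. A x <= b, x >= 0' is:
  Dual:  min b^T y  s.t.  A^T y >= c,  y >= 0.

So the dual LP is:
  minimize  11y1 + 11y2 + 21y3 + 17y4
  subject to:
    y1 + y3 + y4 >= 5
    y2 + y3 + y4 >= 2
    y1, y2, y3, y4 >= 0

Solving the primal: x* = (11, 6).
  primal value c^T x* = 67.
Solving the dual: y* = (3, 0, 0, 2).
  dual value b^T y* = 67.
Strong duality: c^T x* = b^T y*. Confirmed.

67


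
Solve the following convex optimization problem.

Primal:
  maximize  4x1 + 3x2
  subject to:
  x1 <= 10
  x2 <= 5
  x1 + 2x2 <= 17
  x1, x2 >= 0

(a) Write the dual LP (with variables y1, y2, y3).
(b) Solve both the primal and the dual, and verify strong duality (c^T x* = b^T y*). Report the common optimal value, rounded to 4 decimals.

The standard primal-dual pair for 'max c^T x s.t. A x <= b, x >= 0' is:
  Dual:  min b^T y  s.t.  A^T y >= c,  y >= 0.

So the dual LP is:
  minimize  10y1 + 5y2 + 17y3
  subject to:
    y1 + y3 >= 4
    y2 + 2y3 >= 3
    y1, y2, y3 >= 0

Solving the primal: x* = (10, 3.5).
  primal value c^T x* = 50.5.
Solving the dual: y* = (2.5, 0, 1.5).
  dual value b^T y* = 50.5.
Strong duality: c^T x* = b^T y*. Confirmed.

50.5


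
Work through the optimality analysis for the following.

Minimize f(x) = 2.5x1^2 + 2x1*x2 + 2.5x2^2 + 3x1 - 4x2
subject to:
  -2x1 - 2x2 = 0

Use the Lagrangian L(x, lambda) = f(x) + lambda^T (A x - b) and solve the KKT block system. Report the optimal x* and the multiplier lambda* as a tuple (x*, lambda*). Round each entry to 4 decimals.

Form the Lagrangian:
  L(x, lambda) = (1/2) x^T Q x + c^T x + lambda^T (A x - b)
Stationarity (grad_x L = 0): Q x + c + A^T lambda = 0.
Primal feasibility: A x = b.

This gives the KKT block system:
  [ Q   A^T ] [ x     ]   [-c ]
  [ A    0  ] [ lambda ] = [ b ]

Solving the linear system:
  x*      = (-1.1667, 1.1667)
  lambda* = (-0.25)
  f(x*)   = -4.0833

x* = (-1.1667, 1.1667), lambda* = (-0.25)


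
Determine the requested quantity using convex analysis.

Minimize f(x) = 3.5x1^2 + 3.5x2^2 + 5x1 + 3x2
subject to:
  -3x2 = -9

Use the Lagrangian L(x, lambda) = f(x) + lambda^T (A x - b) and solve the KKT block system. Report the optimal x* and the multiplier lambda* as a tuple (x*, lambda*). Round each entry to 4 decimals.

Form the Lagrangian:
  L(x, lambda) = (1/2) x^T Q x + c^T x + lambda^T (A x - b)
Stationarity (grad_x L = 0): Q x + c + A^T lambda = 0.
Primal feasibility: A x = b.

This gives the KKT block system:
  [ Q   A^T ] [ x     ]   [-c ]
  [ A    0  ] [ lambda ] = [ b ]

Solving the linear system:
  x*      = (-0.7143, 3)
  lambda* = (8)
  f(x*)   = 38.7143

x* = (-0.7143, 3), lambda* = (8)


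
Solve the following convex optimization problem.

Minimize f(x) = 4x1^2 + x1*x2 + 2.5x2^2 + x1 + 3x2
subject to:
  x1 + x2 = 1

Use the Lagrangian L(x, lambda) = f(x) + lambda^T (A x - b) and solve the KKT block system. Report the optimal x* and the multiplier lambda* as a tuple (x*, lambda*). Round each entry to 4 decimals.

Form the Lagrangian:
  L(x, lambda) = (1/2) x^T Q x + c^T x + lambda^T (A x - b)
Stationarity (grad_x L = 0): Q x + c + A^T lambda = 0.
Primal feasibility: A x = b.

This gives the KKT block system:
  [ Q   A^T ] [ x     ]   [-c ]
  [ A    0  ] [ lambda ] = [ b ]

Solving the linear system:
  x*      = (0.5455, 0.4545)
  lambda* = (-5.8182)
  f(x*)   = 3.8636

x* = (0.5455, 0.4545), lambda* = (-5.8182)


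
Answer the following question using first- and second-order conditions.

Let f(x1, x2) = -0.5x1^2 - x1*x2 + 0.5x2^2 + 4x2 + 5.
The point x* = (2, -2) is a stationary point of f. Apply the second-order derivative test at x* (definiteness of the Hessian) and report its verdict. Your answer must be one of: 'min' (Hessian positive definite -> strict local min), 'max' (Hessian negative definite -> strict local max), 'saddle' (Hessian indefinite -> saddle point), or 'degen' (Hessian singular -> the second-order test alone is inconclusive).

Compute the Hessian H = grad^2 f:
  H = [[-1, -1], [-1, 1]]
Verify stationarity: grad f(x*) = H x* + g = (0, 0).
Eigenvalues of H: -1.4142, 1.4142.
Eigenvalues have mixed signs, so H is indefinite -> x* is a saddle point.

saddle


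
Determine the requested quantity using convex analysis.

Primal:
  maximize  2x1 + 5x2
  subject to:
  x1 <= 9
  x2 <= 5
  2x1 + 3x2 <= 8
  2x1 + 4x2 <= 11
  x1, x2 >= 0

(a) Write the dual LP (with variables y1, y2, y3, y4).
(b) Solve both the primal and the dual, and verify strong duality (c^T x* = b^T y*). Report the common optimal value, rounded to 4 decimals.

The standard primal-dual pair for 'max c^T x s.t. A x <= b, x >= 0' is:
  Dual:  min b^T y  s.t.  A^T y >= c,  y >= 0.

So the dual LP is:
  minimize  9y1 + 5y2 + 8y3 + 11y4
  subject to:
    y1 + 2y3 + 2y4 >= 2
    y2 + 3y3 + 4y4 >= 5
    y1, y2, y3, y4 >= 0

Solving the primal: x* = (0, 2.6667).
  primal value c^T x* = 13.3333.
Solving the dual: y* = (0, 0, 1.6667, 0).
  dual value b^T y* = 13.3333.
Strong duality: c^T x* = b^T y*. Confirmed.

13.3333


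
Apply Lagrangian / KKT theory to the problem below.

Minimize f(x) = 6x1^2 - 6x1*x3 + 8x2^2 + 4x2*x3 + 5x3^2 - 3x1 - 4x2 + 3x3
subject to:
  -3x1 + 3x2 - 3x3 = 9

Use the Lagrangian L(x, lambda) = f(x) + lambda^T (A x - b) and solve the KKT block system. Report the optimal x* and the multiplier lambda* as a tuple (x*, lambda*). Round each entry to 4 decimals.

Form the Lagrangian:
  L(x, lambda) = (1/2) x^T Q x + c^T x + lambda^T (A x - b)
Stationarity (grad_x L = 0): Q x + c + A^T lambda = 0.
Primal feasibility: A x = b.

This gives the KKT block system:
  [ Q   A^T ] [ x     ]   [-c ]
  [ A    0  ] [ lambda ] = [ b ]

Solving the linear system:
  x*      = (-0.7513, 0.8228, -1.4259)
  lambda* = (-1.1534)
  f(x*)   = 2.5331

x* = (-0.7513, 0.8228, -1.4259), lambda* = (-1.1534)


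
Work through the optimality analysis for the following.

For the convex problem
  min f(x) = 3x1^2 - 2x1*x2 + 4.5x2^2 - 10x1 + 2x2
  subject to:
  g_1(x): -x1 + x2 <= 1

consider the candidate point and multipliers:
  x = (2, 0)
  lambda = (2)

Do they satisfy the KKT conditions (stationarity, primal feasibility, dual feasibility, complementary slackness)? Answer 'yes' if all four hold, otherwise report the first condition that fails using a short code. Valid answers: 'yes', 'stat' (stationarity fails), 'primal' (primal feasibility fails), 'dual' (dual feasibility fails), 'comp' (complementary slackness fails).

Gradient of f: grad f(x) = Q x + c = (2, -2)
Constraint values g_i(x) = a_i^T x - b_i:
  g_1((2, 0)) = -3
Stationarity residual: grad f(x) + sum_i lambda_i a_i = (0, 0)
  -> stationarity OK
Primal feasibility (all g_i <= 0): OK
Dual feasibility (all lambda_i >= 0): OK
Complementary slackness (lambda_i * g_i(x) = 0 for all i): FAILS

Verdict: the first failing condition is complementary_slackness -> comp.

comp


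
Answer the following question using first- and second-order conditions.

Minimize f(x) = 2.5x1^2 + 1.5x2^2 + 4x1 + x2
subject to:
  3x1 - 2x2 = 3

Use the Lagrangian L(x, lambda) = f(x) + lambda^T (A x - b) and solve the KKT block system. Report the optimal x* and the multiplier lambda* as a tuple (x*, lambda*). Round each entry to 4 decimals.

Form the Lagrangian:
  L(x, lambda) = (1/2) x^T Q x + c^T x + lambda^T (A x - b)
Stationarity (grad_x L = 0): Q x + c + A^T lambda = 0.
Primal feasibility: A x = b.

This gives the KKT block system:
  [ Q   A^T ] [ x     ]   [-c ]
  [ A    0  ] [ lambda ] = [ b ]

Solving the linear system:
  x*      = (0.1064, -1.3404)
  lambda* = (-1.5106)
  f(x*)   = 1.8085

x* = (0.1064, -1.3404), lambda* = (-1.5106)


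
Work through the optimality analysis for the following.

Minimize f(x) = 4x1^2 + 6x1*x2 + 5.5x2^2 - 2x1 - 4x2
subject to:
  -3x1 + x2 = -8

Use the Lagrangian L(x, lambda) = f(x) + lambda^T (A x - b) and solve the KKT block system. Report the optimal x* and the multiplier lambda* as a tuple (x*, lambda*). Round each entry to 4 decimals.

Form the Lagrangian:
  L(x, lambda) = (1/2) x^T Q x + c^T x + lambda^T (A x - b)
Stationarity (grad_x L = 0): Q x + c + A^T lambda = 0.
Primal feasibility: A x = b.

This gives the KKT block system:
  [ Q   A^T ] [ x     ]   [-c ]
  [ A    0  ] [ lambda ] = [ b ]

Solving the linear system:
  x*      = (2.2797, -1.1608)
  lambda* = (3.0909)
  f(x*)   = 12.4056

x* = (2.2797, -1.1608), lambda* = (3.0909)


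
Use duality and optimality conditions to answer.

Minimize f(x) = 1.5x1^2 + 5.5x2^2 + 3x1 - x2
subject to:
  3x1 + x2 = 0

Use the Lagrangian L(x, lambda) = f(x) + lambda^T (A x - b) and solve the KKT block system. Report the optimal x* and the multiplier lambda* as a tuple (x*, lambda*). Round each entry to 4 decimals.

Form the Lagrangian:
  L(x, lambda) = (1/2) x^T Q x + c^T x + lambda^T (A x - b)
Stationarity (grad_x L = 0): Q x + c + A^T lambda = 0.
Primal feasibility: A x = b.

This gives the KKT block system:
  [ Q   A^T ] [ x     ]   [-c ]
  [ A    0  ] [ lambda ] = [ b ]

Solving the linear system:
  x*      = (-0.0588, 0.1765)
  lambda* = (-0.9412)
  f(x*)   = -0.1765

x* = (-0.0588, 0.1765), lambda* = (-0.9412)


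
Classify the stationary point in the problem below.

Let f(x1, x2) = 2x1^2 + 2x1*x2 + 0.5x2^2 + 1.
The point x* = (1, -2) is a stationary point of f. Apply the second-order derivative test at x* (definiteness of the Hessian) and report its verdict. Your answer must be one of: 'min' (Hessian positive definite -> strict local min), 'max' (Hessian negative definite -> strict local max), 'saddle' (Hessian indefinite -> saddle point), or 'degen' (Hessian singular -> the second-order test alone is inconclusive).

Compute the Hessian H = grad^2 f:
  H = [[4, 2], [2, 1]]
Verify stationarity: grad f(x*) = H x* + g = (0, 0).
Eigenvalues of H: 0, 5.
H has a zero eigenvalue (singular; positive semidefinite but not definite), so H is neither positive definite, negative definite, nor indefinite. The second-order test alone is inconclusive -> degen.
(Indeed, f is constant along the null direction of H through x*, so x* is not a strict local extremum.)

degen


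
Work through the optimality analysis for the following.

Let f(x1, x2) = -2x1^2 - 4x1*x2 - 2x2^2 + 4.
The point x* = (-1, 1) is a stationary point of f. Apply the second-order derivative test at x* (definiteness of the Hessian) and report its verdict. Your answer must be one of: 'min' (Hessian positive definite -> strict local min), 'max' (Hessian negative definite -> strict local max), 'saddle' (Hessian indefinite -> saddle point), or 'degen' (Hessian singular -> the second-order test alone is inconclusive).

Compute the Hessian H = grad^2 f:
  H = [[-4, -4], [-4, -4]]
Verify stationarity: grad f(x*) = H x* + g = (0, 0).
Eigenvalues of H: -8, 0.
H has a zero eigenvalue (singular; negative semidefinite but not definite), so H is neither positive definite, negative definite, nor indefinite. The second-order test alone is inconclusive -> degen.
(Indeed, f is constant along the null direction of H through x*, so x* is not a strict local extremum.)

degen


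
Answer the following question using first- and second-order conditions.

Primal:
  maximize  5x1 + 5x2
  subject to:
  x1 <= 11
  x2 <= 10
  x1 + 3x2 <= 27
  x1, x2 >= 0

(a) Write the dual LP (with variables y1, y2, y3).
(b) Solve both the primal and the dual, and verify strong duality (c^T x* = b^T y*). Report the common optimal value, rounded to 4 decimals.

The standard primal-dual pair for 'max c^T x s.t. A x <= b, x >= 0' is:
  Dual:  min b^T y  s.t.  A^T y >= c,  y >= 0.

So the dual LP is:
  minimize  11y1 + 10y2 + 27y3
  subject to:
    y1 + y3 >= 5
    y2 + 3y3 >= 5
    y1, y2, y3 >= 0

Solving the primal: x* = (11, 5.3333).
  primal value c^T x* = 81.6667.
Solving the dual: y* = (3.3333, 0, 1.6667).
  dual value b^T y* = 81.6667.
Strong duality: c^T x* = b^T y*. Confirmed.

81.6667


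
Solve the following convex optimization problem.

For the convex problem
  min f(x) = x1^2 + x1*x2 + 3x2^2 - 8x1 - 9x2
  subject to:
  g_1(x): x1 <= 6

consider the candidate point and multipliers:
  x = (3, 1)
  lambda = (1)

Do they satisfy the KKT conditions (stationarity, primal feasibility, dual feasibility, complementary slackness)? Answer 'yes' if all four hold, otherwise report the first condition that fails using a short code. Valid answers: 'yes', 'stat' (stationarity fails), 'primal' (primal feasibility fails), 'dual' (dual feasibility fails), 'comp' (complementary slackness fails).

Gradient of f: grad f(x) = Q x + c = (-1, 0)
Constraint values g_i(x) = a_i^T x - b_i:
  g_1((3, 1)) = -3
Stationarity residual: grad f(x) + sum_i lambda_i a_i = (0, 0)
  -> stationarity OK
Primal feasibility (all g_i <= 0): OK
Dual feasibility (all lambda_i >= 0): OK
Complementary slackness (lambda_i * g_i(x) = 0 for all i): FAILS

Verdict: the first failing condition is complementary_slackness -> comp.

comp


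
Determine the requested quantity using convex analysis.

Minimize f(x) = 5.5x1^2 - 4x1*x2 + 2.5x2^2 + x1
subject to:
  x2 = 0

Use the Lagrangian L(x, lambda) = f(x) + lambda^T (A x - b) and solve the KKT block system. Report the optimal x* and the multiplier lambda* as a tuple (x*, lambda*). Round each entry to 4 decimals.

Form the Lagrangian:
  L(x, lambda) = (1/2) x^T Q x + c^T x + lambda^T (A x - b)
Stationarity (grad_x L = 0): Q x + c + A^T lambda = 0.
Primal feasibility: A x = b.

This gives the KKT block system:
  [ Q   A^T ] [ x     ]   [-c ]
  [ A    0  ] [ lambda ] = [ b ]

Solving the linear system:
  x*      = (-0.0909, 0)
  lambda* = (-0.3636)
  f(x*)   = -0.0455

x* = (-0.0909, 0), lambda* = (-0.3636)


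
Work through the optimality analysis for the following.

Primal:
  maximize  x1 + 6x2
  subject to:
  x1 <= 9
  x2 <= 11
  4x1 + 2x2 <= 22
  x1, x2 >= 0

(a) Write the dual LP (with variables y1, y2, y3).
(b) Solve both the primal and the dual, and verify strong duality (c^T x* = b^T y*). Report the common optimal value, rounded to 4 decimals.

The standard primal-dual pair for 'max c^T x s.t. A x <= b, x >= 0' is:
  Dual:  min b^T y  s.t.  A^T y >= c,  y >= 0.

So the dual LP is:
  minimize  9y1 + 11y2 + 22y3
  subject to:
    y1 + 4y3 >= 1
    y2 + 2y3 >= 6
    y1, y2, y3 >= 0

Solving the primal: x* = (0, 11).
  primal value c^T x* = 66.
Solving the dual: y* = (0, 5.5, 0.25).
  dual value b^T y* = 66.
Strong duality: c^T x* = b^T y*. Confirmed.

66


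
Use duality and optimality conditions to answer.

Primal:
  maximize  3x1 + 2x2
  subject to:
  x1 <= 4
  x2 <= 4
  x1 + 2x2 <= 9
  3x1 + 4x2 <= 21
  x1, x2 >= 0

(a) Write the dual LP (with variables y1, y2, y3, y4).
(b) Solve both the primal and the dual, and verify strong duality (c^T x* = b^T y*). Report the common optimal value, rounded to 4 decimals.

The standard primal-dual pair for 'max c^T x s.t. A x <= b, x >= 0' is:
  Dual:  min b^T y  s.t.  A^T y >= c,  y >= 0.

So the dual LP is:
  minimize  4y1 + 4y2 + 9y3 + 21y4
  subject to:
    y1 + y3 + 3y4 >= 3
    y2 + 2y3 + 4y4 >= 2
    y1, y2, y3, y4 >= 0

Solving the primal: x* = (4, 2.25).
  primal value c^T x* = 16.5.
Solving the dual: y* = (1.5, 0, 0, 0.5).
  dual value b^T y* = 16.5.
Strong duality: c^T x* = b^T y*. Confirmed.

16.5


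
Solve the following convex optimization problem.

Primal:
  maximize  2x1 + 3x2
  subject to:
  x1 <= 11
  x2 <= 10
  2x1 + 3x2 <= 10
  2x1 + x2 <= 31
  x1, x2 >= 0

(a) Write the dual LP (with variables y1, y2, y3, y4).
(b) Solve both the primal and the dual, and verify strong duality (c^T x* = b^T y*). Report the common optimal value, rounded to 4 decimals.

The standard primal-dual pair for 'max c^T x s.t. A x <= b, x >= 0' is:
  Dual:  min b^T y  s.t.  A^T y >= c,  y >= 0.

So the dual LP is:
  minimize  11y1 + 10y2 + 10y3 + 31y4
  subject to:
    y1 + 2y3 + 2y4 >= 2
    y2 + 3y3 + y4 >= 3
    y1, y2, y3, y4 >= 0

Solving the primal: x* = (5, 0).
  primal value c^T x* = 10.
Solving the dual: y* = (0, 0, 1, 0).
  dual value b^T y* = 10.
Strong duality: c^T x* = b^T y*. Confirmed.

10


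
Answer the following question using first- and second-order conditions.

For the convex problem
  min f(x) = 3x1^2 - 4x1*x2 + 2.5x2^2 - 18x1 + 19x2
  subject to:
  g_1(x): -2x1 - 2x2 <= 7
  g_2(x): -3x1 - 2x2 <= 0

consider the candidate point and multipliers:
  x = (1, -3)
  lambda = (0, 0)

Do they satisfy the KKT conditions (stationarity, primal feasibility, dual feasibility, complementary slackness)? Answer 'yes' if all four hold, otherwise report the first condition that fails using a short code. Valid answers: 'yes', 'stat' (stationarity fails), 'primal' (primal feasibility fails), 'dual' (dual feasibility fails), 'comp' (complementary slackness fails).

Gradient of f: grad f(x) = Q x + c = (0, 0)
Constraint values g_i(x) = a_i^T x - b_i:
  g_1((1, -3)) = -3
  g_2((1, -3)) = 3
Stationarity residual: grad f(x) + sum_i lambda_i a_i = (0, 0)
  -> stationarity OK
Primal feasibility (all g_i <= 0): FAILS
Dual feasibility (all lambda_i >= 0): OK
Complementary slackness (lambda_i * g_i(x) = 0 for all i): OK

Verdict: the first failing condition is primal_feasibility -> primal.

primal


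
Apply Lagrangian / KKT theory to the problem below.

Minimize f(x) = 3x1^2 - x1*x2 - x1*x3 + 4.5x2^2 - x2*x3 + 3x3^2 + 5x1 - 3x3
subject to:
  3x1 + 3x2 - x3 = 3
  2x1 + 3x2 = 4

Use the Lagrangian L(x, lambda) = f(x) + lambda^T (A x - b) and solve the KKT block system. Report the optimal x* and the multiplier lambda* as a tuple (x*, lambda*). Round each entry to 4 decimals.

Form the Lagrangian:
  L(x, lambda) = (1/2) x^T Q x + c^T x + lambda^T (A x - b)
Stationarity (grad_x L = 0): Q x + c + A^T lambda = 0.
Primal feasibility: A x = b.

This gives the KKT block system:
  [ Q   A^T ] [ x     ]   [-c ]
  [ A    0  ] [ lambda ] = [ b ]

Solving the linear system:
  x*      = (0.18, 1.2133, 1.18)
  lambda* = (2.6867, -5.8733)
  f(x*)   = 6.3967

x* = (0.18, 1.2133, 1.18), lambda* = (2.6867, -5.8733)


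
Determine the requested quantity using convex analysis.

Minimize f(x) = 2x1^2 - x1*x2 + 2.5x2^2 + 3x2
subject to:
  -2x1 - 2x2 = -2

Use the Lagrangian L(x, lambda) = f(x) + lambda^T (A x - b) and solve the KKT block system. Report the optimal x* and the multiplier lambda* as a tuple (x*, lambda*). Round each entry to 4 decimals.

Form the Lagrangian:
  L(x, lambda) = (1/2) x^T Q x + c^T x + lambda^T (A x - b)
Stationarity (grad_x L = 0): Q x + c + A^T lambda = 0.
Primal feasibility: A x = b.

This gives the KKT block system:
  [ Q   A^T ] [ x     ]   [-c ]
  [ A    0  ] [ lambda ] = [ b ]

Solving the linear system:
  x*      = (0.8182, 0.1818)
  lambda* = (1.5455)
  f(x*)   = 1.8182

x* = (0.8182, 0.1818), lambda* = (1.5455)


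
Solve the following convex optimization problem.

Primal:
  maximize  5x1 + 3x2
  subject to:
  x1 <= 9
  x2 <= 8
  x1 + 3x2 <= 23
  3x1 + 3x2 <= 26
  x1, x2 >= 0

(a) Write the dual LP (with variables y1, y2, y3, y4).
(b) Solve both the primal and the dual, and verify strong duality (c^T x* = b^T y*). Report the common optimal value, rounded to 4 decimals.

The standard primal-dual pair for 'max c^T x s.t. A x <= b, x >= 0' is:
  Dual:  min b^T y  s.t.  A^T y >= c,  y >= 0.

So the dual LP is:
  minimize  9y1 + 8y2 + 23y3 + 26y4
  subject to:
    y1 + y3 + 3y4 >= 5
    y2 + 3y3 + 3y4 >= 3
    y1, y2, y3, y4 >= 0

Solving the primal: x* = (8.6667, 0).
  primal value c^T x* = 43.3333.
Solving the dual: y* = (0, 0, 0, 1.6667).
  dual value b^T y* = 43.3333.
Strong duality: c^T x* = b^T y*. Confirmed.

43.3333


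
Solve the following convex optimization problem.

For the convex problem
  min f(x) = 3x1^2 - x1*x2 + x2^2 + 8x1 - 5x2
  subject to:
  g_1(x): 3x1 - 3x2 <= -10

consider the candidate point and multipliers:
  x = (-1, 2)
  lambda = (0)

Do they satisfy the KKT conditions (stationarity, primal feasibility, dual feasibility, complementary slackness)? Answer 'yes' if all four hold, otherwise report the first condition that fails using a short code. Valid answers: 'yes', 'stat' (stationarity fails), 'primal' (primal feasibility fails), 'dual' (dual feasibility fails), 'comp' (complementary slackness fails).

Gradient of f: grad f(x) = Q x + c = (0, 0)
Constraint values g_i(x) = a_i^T x - b_i:
  g_1((-1, 2)) = 1
Stationarity residual: grad f(x) + sum_i lambda_i a_i = (0, 0)
  -> stationarity OK
Primal feasibility (all g_i <= 0): FAILS
Dual feasibility (all lambda_i >= 0): OK
Complementary slackness (lambda_i * g_i(x) = 0 for all i): OK

Verdict: the first failing condition is primal_feasibility -> primal.

primal


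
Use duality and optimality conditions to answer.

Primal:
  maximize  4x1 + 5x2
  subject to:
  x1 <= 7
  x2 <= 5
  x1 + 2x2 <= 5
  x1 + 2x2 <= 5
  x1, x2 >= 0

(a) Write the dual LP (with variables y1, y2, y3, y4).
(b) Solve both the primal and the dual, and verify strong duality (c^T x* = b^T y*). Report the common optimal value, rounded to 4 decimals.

The standard primal-dual pair for 'max c^T x s.t. A x <= b, x >= 0' is:
  Dual:  min b^T y  s.t.  A^T y >= c,  y >= 0.

So the dual LP is:
  minimize  7y1 + 5y2 + 5y3 + 5y4
  subject to:
    y1 + y3 + y4 >= 4
    y2 + 2y3 + 2y4 >= 5
    y1, y2, y3, y4 >= 0

Solving the primal: x* = (5, 0).
  primal value c^T x* = 20.
Solving the dual: y* = (0, 0, 4, 0).
  dual value b^T y* = 20.
Strong duality: c^T x* = b^T y*. Confirmed.

20


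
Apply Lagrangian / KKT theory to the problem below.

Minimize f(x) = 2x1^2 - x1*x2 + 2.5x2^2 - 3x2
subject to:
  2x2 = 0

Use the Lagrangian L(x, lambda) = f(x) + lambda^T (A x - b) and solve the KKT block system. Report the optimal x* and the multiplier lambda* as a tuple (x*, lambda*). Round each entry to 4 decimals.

Form the Lagrangian:
  L(x, lambda) = (1/2) x^T Q x + c^T x + lambda^T (A x - b)
Stationarity (grad_x L = 0): Q x + c + A^T lambda = 0.
Primal feasibility: A x = b.

This gives the KKT block system:
  [ Q   A^T ] [ x     ]   [-c ]
  [ A    0  ] [ lambda ] = [ b ]

Solving the linear system:
  x*      = (0, 0)
  lambda* = (1.5)
  f(x*)   = 0

x* = (0, 0), lambda* = (1.5)
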